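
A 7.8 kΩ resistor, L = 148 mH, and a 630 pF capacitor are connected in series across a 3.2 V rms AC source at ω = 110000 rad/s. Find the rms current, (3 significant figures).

X_L = ωL = 16300 Ω
X_C = 1/(ωC) = 14400 Ω
Net reactance X = X_L − X_C = 1850 Ω
Z = 7800 + j1850 Ω
|Z| = √(7800² + 1850²) = 8020 Ω
I = V/|Z| = 3.2/8020 = 399 μA

399 μA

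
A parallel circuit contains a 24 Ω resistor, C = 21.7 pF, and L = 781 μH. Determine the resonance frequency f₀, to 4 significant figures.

ω₀ = 1/√(LC) = 1/√(0.000781 × 2.17e-11) = 7.681e+06 rad/s
f₀ = ω₀/(2π) = 1.223 MHz

1.223 MHz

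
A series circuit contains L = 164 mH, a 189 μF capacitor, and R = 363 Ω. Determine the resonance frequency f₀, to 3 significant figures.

ω₀ = 1/√(LC) = 1/√(0.164 × 0.000189) = 179.6 rad/s
f₀ = ω₀/(2π) = 28.6 Hz

28.6 Hz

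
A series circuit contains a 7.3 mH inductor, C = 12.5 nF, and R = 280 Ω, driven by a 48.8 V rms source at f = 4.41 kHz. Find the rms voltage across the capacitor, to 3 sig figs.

52.2 V

ω = 2πf = 27710 rad/s
X_L = ωL = 202 Ω
X_C = 1/(ωC) = 2890 Ω
Net reactance X = X_L − X_C = -2680 Ω
Z = 280 − j2680 Ω
|Z| = √(280² + 2680²) = 2700 Ω
I = V/|Z| = 18.1 mA
V_C = I·|Z_C| = 0.0181 × 2890 = 52.2 V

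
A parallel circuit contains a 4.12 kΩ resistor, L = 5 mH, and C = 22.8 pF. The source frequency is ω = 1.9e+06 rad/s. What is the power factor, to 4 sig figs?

0.9689

X_L = ωL = 9500 Ω
X_C = 1/(ωC) = 23080 Ω
Parallel: admittances add. Y = 1/R + 1/(jωL) + jωC
Y = (0.0002427 − j6.194e-05) S
|Y| = 0.0002505 S → |Z| = 1/|Y| = 3992 Ω, ∠Z = −∠Y = 14.32°
cos φ = cos(14.32°) = 0.9689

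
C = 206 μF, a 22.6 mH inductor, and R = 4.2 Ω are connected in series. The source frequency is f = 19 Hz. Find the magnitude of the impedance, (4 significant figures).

ω = 2πf = 119.4 rad/s
X_L = ωL = 2.698 Ω
X_C = 1/(ωC) = 40.66 Ω
Net reactance X = X_L − X_C = -37.96 Ω
Z = 4.200 − j37.96 Ω
|Z| = √(4.200² + 37.96²) = 38.20 Ω

38.20 Ω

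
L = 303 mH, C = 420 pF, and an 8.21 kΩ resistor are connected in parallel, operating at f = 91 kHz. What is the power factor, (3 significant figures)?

0.461

ω = 2πf = 571800 rad/s
X_L = ωL = 173000 Ω
X_C = 1/(ωC) = 4160 Ω
Parallel: admittances add. Y = 1/R + 1/(jωL) + jωC
Y = (0.000122 + j0.000234) S
|Y| = 0.000264 S → |Z| = 1/|Y| = 3790 Ω, ∠Z = −∠Y = -62.5°
cos φ = cos(-62.5°) = 0.461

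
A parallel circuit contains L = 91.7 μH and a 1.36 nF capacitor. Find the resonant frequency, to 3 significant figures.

451 kHz

ω₀ = 1/√(LC) = 1/√(9.17e-05 × 1.36e-09) = 2.832e+06 rad/s
f₀ = ω₀/(2π) = 451 kHz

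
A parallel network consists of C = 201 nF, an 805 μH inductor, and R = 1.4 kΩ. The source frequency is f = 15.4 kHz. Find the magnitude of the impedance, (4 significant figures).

ω = 2πf = 96760 rad/s
X_L = ωL = 77.89 Ω
X_C = 1/(ωC) = 51.42 Ω
Parallel: admittances add. Y = 1/R + 1/(jωL) + jωC
Y = (0.0007143 + j0.006611) S
|Y| = 0.006649 S → |Z| = 1/|Y| = 150.4 Ω, ∠Z = −∠Y = -83.83°

150.4 Ω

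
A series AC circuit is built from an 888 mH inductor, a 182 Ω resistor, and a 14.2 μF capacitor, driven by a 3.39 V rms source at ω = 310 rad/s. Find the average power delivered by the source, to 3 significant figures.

59.0 mW

X_L = ωL = 275 Ω
X_C = 1/(ωC) = 227 Ω
Net reactance X = X_L − X_C = 48.1 Ω
Z = 182 + j48.1 Ω
|Z| = √(182² + 48.1²) = 188 Ω
∠Z = arctan(48.1/182) = 14.8°
I = V/|Z| = 18.0 mA
P = VI cos φ = 3.39 × 0.0180 × cos(14.8°) = 59.0 mW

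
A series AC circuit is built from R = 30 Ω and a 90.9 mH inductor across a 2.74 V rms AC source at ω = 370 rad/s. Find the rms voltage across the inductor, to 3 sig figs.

2.04 V

X_L = ωL = 33.6 Ω
Z = 30.0 + j33.6 Ω
|Z| = √(30.0² + 33.6²) = 45.1 Ω
I = V/|Z| = 60.8 mA
V_L = I·|Z_L| = 0.0608 × 33.6 = 2.04 V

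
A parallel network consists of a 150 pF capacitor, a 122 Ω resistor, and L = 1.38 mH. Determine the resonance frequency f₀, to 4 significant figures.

349.8 kHz

ω₀ = 1/√(LC) = 1/√(0.00138 × 1.5e-10) = 2.198e+06 rad/s
f₀ = ω₀/(2π) = 349.8 kHz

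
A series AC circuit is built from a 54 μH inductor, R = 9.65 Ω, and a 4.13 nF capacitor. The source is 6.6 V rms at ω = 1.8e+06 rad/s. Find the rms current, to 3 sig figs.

X_L = ωL = 97.2 Ω
X_C = 1/(ωC) = 135 Ω
Net reactance X = X_L − X_C = -37.3 Ω
Z = 9.65 − j37.3 Ω
|Z| = √(9.65² + 37.3²) = 38.5 Ω
I = V/|Z| = 6.6/38.5 = 171 mA

171 mA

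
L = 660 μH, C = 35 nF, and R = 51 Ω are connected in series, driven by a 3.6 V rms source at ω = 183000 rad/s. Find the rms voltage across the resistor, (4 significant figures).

X_L = ωL = 120.8 Ω
X_C = 1/(ωC) = 156.1 Ω
Net reactance X = X_L − X_C = -35.35 Ω
Z = 51.00 − j35.35 Ω
|Z| = √(51.00² + 35.35²) = 62.05 Ω
I = V/|Z| = 58.02 mA
V_R = I·|Z_R| = 0.05802 × 51.00 = 2.959 V

2.959 V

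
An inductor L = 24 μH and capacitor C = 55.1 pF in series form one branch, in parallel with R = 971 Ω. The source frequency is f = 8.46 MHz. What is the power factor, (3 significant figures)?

0.693

ω = 2πf = 5.316e+07 rad/s
X_L = ωL = 1280 Ω
X_C = 1/(ωC) = 341 Ω
Branch 1: Z₁ = R = 971 Ω
Branch 2 (series LC): Z₂ = j(X_L − X_C) = j934 Ω
Parallel: Z = Z₁Z₂/(Z₁+Z₂), |Z| = 673 Ω, ∠Z = 46.1°
cos φ = cos(46.1°) = 0.693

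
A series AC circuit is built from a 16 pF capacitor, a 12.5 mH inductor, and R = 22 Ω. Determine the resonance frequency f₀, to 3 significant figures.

ω₀ = 1/√(LC) = 1/√(0.0125 × 1.6e-11) = 2.236e+06 rad/s
f₀ = ω₀/(2π) = 356 kHz

356 kHz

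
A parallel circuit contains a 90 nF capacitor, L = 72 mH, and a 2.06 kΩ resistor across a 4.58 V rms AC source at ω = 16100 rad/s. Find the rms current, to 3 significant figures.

X_L = ωL = 1160 Ω
X_C = 1/(ωC) = 690 Ω
Parallel: admittances add. Y = 1/R + 1/(jωL) + jωC
Y = (0.000485 + j0.000586) S
|Y| = 0.000761 S → |Z| = 1/|Y| = 1310 Ω, ∠Z = −∠Y = -50.4°
I = V/|Z| = 4.58/1310 = 3.49 mA

3.49 mA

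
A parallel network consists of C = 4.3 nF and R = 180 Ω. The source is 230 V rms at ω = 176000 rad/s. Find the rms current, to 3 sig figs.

X_C = 1/(ωC) = 1320 Ω
Parallel: admittances add. Y = 1/R + jωC
Y = (0.00556 + j0.000757) S
|Y| = 0.00561 S → |Z| = 1/|Y| = 178 Ω, ∠Z = −∠Y = -7.76°
I = V/|Z| = 230/178 = 1.29 A

1.29 A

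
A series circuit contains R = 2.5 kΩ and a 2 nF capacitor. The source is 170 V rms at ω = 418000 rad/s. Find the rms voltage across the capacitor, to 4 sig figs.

X_C = 1/(ωC) = 1196 Ω
Z = 2500 − j1196 Ω
|Z| = √(2500² + 1196²) = 2771 Ω
I = V/|Z| = 61.34 mA
V_C = I·|Z_C| = 0.06134 × 1196 = 73.37 V

73.37 V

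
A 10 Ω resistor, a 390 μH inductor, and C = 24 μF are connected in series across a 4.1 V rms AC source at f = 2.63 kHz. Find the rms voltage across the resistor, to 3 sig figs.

ω = 2πf = 16520 rad/s
X_L = ωL = 6.44 Ω
X_C = 1/(ωC) = 2.52 Ω
Net reactance X = X_L − X_C = 3.92 Ω
Z = 10.0 + j3.92 Ω
|Z| = √(10.0² + 3.92²) = 10.7 Ω
I = V/|Z| = 382 mA
V_R = I·|Z_R| = 0.382 × 10.0 = 3.82 V

3.82 V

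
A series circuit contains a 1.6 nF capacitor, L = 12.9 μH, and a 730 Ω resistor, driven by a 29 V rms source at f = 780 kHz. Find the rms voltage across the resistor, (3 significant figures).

28.9 V

ω = 2πf = 4.901e+06 rad/s
X_L = ωL = 63.2 Ω
X_C = 1/(ωC) = 128 Ω
Net reactance X = X_L − X_C = -64.3 Ω
Z = 730 − j64.3 Ω
|Z| = √(730² + 64.3²) = 733 Ω
I = V/|Z| = 39.6 mA
V_R = I·|Z_R| = 0.0396 × 730 = 28.9 V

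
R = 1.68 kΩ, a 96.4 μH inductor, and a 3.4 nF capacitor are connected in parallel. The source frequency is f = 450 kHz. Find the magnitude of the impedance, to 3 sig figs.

167 Ω

ω = 2πf = 2.827e+06 rad/s
X_L = ωL = 273 Ω
X_C = 1/(ωC) = 104 Ω
Parallel: admittances add. Y = 1/R + 1/(jωL) + jωC
Y = (0.000595 + j0.00594) S
|Y| = 0.00597 S → |Z| = 1/|Y| = 167 Ω, ∠Z = −∠Y = -84.3°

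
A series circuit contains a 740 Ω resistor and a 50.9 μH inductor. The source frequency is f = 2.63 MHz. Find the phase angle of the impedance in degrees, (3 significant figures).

ω = 2πf = 1.652e+07 rad/s
X_L = ωL = 841 Ω
Z = 740 + j841 Ω
|Z| = √(740² + 841²) = 1120 Ω
∠Z = arctan(841/740) = 48.7°

48.7°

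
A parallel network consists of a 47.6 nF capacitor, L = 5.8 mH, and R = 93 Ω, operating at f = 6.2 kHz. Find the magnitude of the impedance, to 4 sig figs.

ω = 2πf = 38960 rad/s
X_L = ωL = 225.9 Ω
X_C = 1/(ωC) = 539.3 Ω
Parallel: admittances add. Y = 1/R + 1/(jωL) + jωC
Y = (0.01075 − j0.002572) S
|Y| = 0.01106 S → |Z| = 1/|Y| = 90.45 Ω, ∠Z = −∠Y = 13.45°

90.45 Ω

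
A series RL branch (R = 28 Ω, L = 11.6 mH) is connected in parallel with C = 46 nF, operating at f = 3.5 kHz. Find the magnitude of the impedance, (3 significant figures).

346 Ω

ω = 2πf = 21990 rad/s
X_L = ωL = 255 Ω
X_C = 1/(ωC) = 989 Ω
Branch 1 (R+jX_L): Z₁ = 28.0 + j255 Ω, |Z₁| = 257 Ω
Branch 2 (−jX_C): Z₂ = −j989 Ω
Parallel: Z = Z₁Z₂/(Z₁+Z₂), |Z| = 346 Ω, ∠Z = 81.5°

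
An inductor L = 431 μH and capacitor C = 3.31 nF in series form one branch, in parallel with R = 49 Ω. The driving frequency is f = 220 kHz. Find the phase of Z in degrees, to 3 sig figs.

7.40°

ω = 2πf = 1.382e+06 rad/s
X_L = ωL = 596 Ω
X_C = 1/(ωC) = 219 Ω
Branch 1: Z₁ = R = 49.0 Ω
Branch 2 (series LC): Z₂ = j(X_L − X_C) = j377 Ω
Parallel: Z = Z₁Z₂/(Z₁+Z₂), |Z| = 48.6 Ω, ∠Z = 7.40°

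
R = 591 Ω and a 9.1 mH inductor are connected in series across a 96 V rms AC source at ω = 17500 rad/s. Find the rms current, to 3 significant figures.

157 mA

X_L = ωL = 159 Ω
Z = 591 + j159 Ω
|Z| = √(591² + 159²) = 612 Ω
I = V/|Z| = 96/612 = 157 mA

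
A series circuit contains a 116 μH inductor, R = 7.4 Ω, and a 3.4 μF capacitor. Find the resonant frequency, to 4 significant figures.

8.014 kHz

ω₀ = 1/√(LC) = 1/√(0.000116 × 3.4e-06) = 50350 rad/s
f₀ = ω₀/(2π) = 8.014 kHz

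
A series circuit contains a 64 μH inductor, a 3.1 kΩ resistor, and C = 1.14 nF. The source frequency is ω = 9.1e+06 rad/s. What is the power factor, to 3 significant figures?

0.988

X_L = ωL = 582 Ω
X_C = 1/(ωC) = 96.4 Ω
Net reactance X = X_L − X_C = 486 Ω
Z = 3100 + j486 Ω
|Z| = √(3100² + 486²) = 3140 Ω
∠Z = arctan(486/3100) = 8.91°
cos φ = cos(8.91°) = 0.988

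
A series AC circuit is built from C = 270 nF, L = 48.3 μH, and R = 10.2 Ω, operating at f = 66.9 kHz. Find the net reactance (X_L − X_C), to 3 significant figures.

11.5 Ω

ω = 2πf = 420300 rad/s
X_L = ωL = 20.3 Ω
X_C = 1/(ωC) = 8.81 Ω
X = 20.3 − 8.81 = 11.5 Ω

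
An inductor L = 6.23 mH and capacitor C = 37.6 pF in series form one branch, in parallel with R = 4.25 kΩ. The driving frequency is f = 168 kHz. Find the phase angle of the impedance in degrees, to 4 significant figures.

ω = 2πf = 1.056e+06 rad/s
X_L = ωL = 6576 Ω
X_C = 1/(ωC) = 25200 Ω
Branch 1: Z₁ = R = 4250 Ω
Branch 2 (series LC): Z₂ = j(X_L − X_C) = −j18620 Ω
Parallel: Z = Z₁Z₂/(Z₁+Z₂), |Z| = 4143 Ω, ∠Z = -12.86°

-12.86°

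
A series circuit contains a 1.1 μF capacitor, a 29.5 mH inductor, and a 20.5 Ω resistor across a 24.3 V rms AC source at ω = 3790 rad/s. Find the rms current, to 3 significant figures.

187 mA

X_L = ωL = 112 Ω
X_C = 1/(ωC) = 240 Ω
Net reactance X = X_L − X_C = -128 Ω
Z = 20.5 − j128 Ω
|Z| = √(20.5² + 128²) = 130 Ω
I = V/|Z| = 24.3/130 = 187 mA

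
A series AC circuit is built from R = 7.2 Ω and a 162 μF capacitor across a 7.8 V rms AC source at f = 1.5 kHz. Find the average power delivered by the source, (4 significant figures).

8.381 W

ω = 2πf = 9425 rad/s
X_C = 1/(ωC) = 0.6550 Ω
Z = 7.200 − j0.6550 Ω
|Z| = √(7.200² + 0.6550²) = 7.230 Ω
∠Z = arctan(-0.6550/7.200) = -5.198°
I = V/|Z| = 1.079 A
P = VI cos φ = 7.8 × 1.079 × cos(-5.198°) = 8.381 W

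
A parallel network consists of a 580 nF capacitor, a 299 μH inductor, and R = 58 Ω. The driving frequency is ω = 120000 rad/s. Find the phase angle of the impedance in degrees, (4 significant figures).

-67.55°

X_L = ωL = 35.88 Ω
X_C = 1/(ωC) = 14.37 Ω
Parallel: admittances add. Y = 1/R + 1/(jωL) + jωC
Y = (0.01724 + j0.04173) S
|Y| = 0.04515 S → |Z| = 1/|Y| = 22.15 Ω, ∠Z = −∠Y = -67.55°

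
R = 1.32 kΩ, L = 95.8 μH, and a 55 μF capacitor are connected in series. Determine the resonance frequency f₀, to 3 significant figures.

ω₀ = 1/√(LC) = 1/√(9.58e-05 × 5.5e-05) = 13780 rad/s
f₀ = ω₀/(2π) = 2.19 kHz

2.19 kHz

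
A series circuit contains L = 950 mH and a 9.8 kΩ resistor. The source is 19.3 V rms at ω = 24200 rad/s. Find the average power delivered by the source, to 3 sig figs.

5.84 mW

X_L = ωL = 23000 Ω
Z = 9800 + j23000 Ω
|Z| = √(9800² + 23000²) = 25000 Ω
∠Z = arctan(23000/9800) = 66.9°
I = V/|Z| = 772 μA
P = VI cos φ = 19.3 × 0.000772 × cos(66.9°) = 5.84 mW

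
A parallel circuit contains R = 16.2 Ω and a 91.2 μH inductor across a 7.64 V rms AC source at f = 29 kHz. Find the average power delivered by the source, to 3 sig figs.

3.60 W

ω = 2πf = 182200 rad/s
X_L = ωL = 16.6 Ω
Parallel: admittances add. Y = 1/R + 1/(jωL)
Y = (0.0617 − j0.0602) S
|Y| = 0.0862 S → |Z| = 1/|Y| = 11.6 Ω, ∠Z = −∠Y = 44.3°
I = V/|Z| = 659 mA
P = VI cos φ = 7.64 × 0.659 × cos(44.3°) = 3.60 W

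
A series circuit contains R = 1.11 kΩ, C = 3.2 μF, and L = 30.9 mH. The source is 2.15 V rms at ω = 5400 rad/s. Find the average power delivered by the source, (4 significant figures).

X_L = ωL = 166.9 Ω
X_C = 1/(ωC) = 57.87 Ω
Net reactance X = X_L − X_C = 109.0 Ω
Z = 1110 + j109.0 Ω
|Z| = √(1110² + 109.0²) = 1115 Ω
∠Z = arctan(109.0/1110) = 5.608°
I = V/|Z| = 1.928 mA
P = VI cos φ = 2.15 × 0.001928 × cos(5.608°) = 4.125 mW

4.125 mW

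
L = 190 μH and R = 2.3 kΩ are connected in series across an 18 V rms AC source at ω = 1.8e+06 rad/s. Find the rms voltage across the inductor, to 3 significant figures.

2.65 V

X_L = ωL = 342 Ω
Z = 2300 + j342 Ω
|Z| = √(2300² + 342²) = 2330 Ω
I = V/|Z| = 7.74 mA
V_L = I·|Z_L| = 0.00774 × 342 = 2.65 V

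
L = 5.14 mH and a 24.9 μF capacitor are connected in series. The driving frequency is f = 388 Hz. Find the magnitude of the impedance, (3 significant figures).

3.94 Ω

ω = 2πf = 2438 rad/s
X_L = ωL = 12.5 Ω
X_C = 1/(ωC) = 16.5 Ω
Net reactance X = X_L − X_C = -3.94 Ω
Z = − j3.94 Ω
|Z| = √(0² + 3.94²) = 3.94 Ω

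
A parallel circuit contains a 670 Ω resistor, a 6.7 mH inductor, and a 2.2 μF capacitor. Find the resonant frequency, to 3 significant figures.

ω₀ = 1/√(LC) = 1/√(0.0067 × 2.2e-06) = 8237 rad/s
f₀ = ω₀/(2π) = 1.31 kHz

1.31 kHz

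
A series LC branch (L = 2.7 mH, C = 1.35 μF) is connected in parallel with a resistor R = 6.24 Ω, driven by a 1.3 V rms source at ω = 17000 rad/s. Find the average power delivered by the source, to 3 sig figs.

X_L = ωL = 45.9 Ω
X_C = 1/(ωC) = 43.6 Ω
Branch 1: Z₁ = R = 6.24 Ω
Branch 2 (series LC): Z₂ = j(X_L − X_C) = j2.33 Ω
Parallel: Z = Z₁Z₂/(Z₁+Z₂), |Z| = 2.18 Ω, ∠Z = 69.5°
I = V/|Z| = 596 mA
P = VI cos φ = 1.3 × 0.596 × cos(69.5°) = 271 mW

271 mW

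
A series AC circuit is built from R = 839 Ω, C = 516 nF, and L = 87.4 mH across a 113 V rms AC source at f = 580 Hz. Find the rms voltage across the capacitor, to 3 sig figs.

69.4 V

ω = 2πf = 3644 rad/s
X_L = ωL = 319 Ω
X_C = 1/(ωC) = 532 Ω
Net reactance X = X_L − X_C = -213 Ω
Z = 839 − j213 Ω
|Z| = √(839² + 213²) = 866 Ω
I = V/|Z| = 131 mA
V_C = I·|Z_C| = 0.131 × 532 = 69.4 V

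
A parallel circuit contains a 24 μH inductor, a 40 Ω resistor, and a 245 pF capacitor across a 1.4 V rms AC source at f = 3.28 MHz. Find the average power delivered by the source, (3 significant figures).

49.0 mW

ω = 2πf = 2.061e+07 rad/s
X_L = ωL = 495 Ω
X_C = 1/(ωC) = 198 Ω
Parallel: admittances add. Y = 1/R + 1/(jωL) + jωC
Y = (0.0250 + j0.00303) S
|Y| = 0.0252 S → |Z| = 1/|Y| = 39.7 Ω, ∠Z = −∠Y = -6.90°
I = V/|Z| = 35.3 mA
P = VI cos φ = 1.4 × 0.0353 × cos(-6.90°) = 49.0 mW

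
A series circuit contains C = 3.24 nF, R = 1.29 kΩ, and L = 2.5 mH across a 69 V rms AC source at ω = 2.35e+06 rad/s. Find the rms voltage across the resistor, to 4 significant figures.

15.12 V

X_L = ωL = 5875 Ω
X_C = 1/(ωC) = 131.3 Ω
Net reactance X = X_L − X_C = 5744 Ω
Z = 1290 + j5744 Ω
|Z| = √(1290² + 5744²) = 5887 Ω
I = V/|Z| = 11.72 mA
V_R = I·|Z_R| = 0.01172 × 1290 = 15.12 V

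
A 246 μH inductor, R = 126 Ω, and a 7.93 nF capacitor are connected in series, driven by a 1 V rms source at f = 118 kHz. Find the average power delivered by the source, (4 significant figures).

7.862 mW

ω = 2πf = 741400 rad/s
X_L = ωL = 182.4 Ω
X_C = 1/(ωC) = 170.1 Ω
Net reactance X = X_L − X_C = 12.30 Ω
Z = 126.0 + j12.30 Ω
|Z| = √(126.0² + 12.30²) = 126.6 Ω
∠Z = arctan(12.30/126.0) = 5.577°
I = V/|Z| = 7.899 mA
P = VI cos φ = 1 × 0.007899 × cos(5.577°) = 7.862 mW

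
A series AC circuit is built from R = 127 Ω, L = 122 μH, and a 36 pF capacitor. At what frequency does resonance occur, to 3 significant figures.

ω₀ = 1/√(LC) = 1/√(0.000122 × 3.6e-11) = 1.509e+07 rad/s
f₀ = ω₀/(2π) = 2.40 MHz

2.40 MHz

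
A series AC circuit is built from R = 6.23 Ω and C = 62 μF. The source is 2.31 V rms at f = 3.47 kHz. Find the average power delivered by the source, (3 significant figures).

ω = 2πf = 21800 rad/s
X_C = 1/(ωC) = 0.740 Ω
Z = 6.23 − j0.740 Ω
|Z| = √(6.23² + 0.740²) = 6.27 Ω
∠Z = arctan(-0.740/6.23) = -6.77°
I = V/|Z| = 368 mA
P = VI cos φ = 2.31 × 0.368 × cos(-6.77°) = 845 mW

845 mW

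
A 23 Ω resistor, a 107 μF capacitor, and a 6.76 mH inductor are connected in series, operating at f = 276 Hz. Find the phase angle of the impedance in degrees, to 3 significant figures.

15.4°

ω = 2πf = 1734 rad/s
X_L = ωL = 11.7 Ω
X_C = 1/(ωC) = 5.39 Ω
Net reactance X = X_L − X_C = 6.33 Ω
Z = 23.0 + j6.33 Ω
|Z| = √(23.0² + 6.33²) = 23.9 Ω
∠Z = arctan(6.33/23.0) = 15.4°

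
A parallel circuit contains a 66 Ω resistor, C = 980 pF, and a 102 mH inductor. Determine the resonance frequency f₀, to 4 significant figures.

15.92 kHz

ω₀ = 1/√(LC) = 1/√(0.102 × 9.8e-10) = 100000 rad/s
f₀ = ω₀/(2π) = 15.92 kHz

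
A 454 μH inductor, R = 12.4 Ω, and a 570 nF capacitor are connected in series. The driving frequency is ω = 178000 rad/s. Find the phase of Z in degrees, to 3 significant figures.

80.1°

X_L = ωL = 80.8 Ω
X_C = 1/(ωC) = 9.86 Ω
Net reactance X = X_L − X_C = 71.0 Ω
Z = 12.4 + j71.0 Ω
|Z| = √(12.4² + 71.0²) = 72.0 Ω
∠Z = arctan(71.0/12.4) = 80.1°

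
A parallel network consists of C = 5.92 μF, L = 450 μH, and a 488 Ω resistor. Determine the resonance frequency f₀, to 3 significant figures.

ω₀ = 1/√(LC) = 1/√(0.00045 × 5.92e-06) = 19370 rad/s
f₀ = ω₀/(2π) = 3.08 kHz

3.08 kHz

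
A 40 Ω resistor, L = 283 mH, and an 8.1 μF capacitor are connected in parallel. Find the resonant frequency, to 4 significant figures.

105.1 Hz

ω₀ = 1/√(LC) = 1/√(0.283 × 8.1e-06) = 660.5 rad/s
f₀ = ω₀/(2π) = 105.1 Hz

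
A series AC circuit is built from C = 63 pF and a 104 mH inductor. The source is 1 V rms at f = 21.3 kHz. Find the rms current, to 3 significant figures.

9.55 μA

ω = 2πf = 133800 rad/s
X_L = ωL = 13900 Ω
X_C = 1/(ωC) = 119000 Ω
Net reactance X = X_L − X_C = -105000 Ω
Z = − j105000 Ω
|Z| = √(0² + 105000²) = 105000 Ω
I = V/|Z| = 1/105000 = 9.55 μA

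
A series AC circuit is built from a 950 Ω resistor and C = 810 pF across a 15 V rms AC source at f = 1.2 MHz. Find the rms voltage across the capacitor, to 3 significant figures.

ω = 2πf = 7.54e+06 rad/s
X_C = 1/(ωC) = 164 Ω
Z = 950 − j164 Ω
|Z| = √(950² + 164²) = 964 Ω
I = V/|Z| = 15.6 mA
V_C = I·|Z_C| = 0.0156 × 164 = 2.55 V

2.55 V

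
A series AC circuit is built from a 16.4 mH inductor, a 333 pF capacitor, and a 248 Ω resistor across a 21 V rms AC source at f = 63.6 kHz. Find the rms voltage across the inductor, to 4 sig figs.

138.6 V

ω = 2πf = 399600 rad/s
X_L = ωL = 6554 Ω
X_C = 1/(ωC) = 7515 Ω
Net reactance X = X_L − X_C = -961.2 Ω
Z = 248.0 − j961.2 Ω
|Z| = √(248.0² + 961.2²) = 992.7 Ω
I = V/|Z| = 21.15 mA
V_L = I·|Z_L| = 0.02115 × 6554 = 138.6 V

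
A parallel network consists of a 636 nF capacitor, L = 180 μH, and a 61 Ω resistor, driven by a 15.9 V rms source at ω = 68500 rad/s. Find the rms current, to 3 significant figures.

X_L = ωL = 12.3 Ω
X_C = 1/(ωC) = 23.0 Ω
Parallel: admittances add. Y = 1/R + 1/(jωL) + jωC
Y = (0.0164 − j0.0375) S
|Y| = 0.0410 S → |Z| = 1/|Y| = 24.4 Ω, ∠Z = −∠Y = 66.4°
I = V/|Z| = 15.9/24.4 = 651 mA

651 mA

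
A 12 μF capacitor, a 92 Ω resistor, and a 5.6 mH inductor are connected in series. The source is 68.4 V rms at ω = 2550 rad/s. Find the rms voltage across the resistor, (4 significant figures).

67.07 V

X_L = ωL = 14.28 Ω
X_C = 1/(ωC) = 32.68 Ω
Net reactance X = X_L − X_C = -18.40 Ω
Z = 92.00 − j18.40 Ω
|Z| = √(92.00² + 18.40²) = 93.82 Ω
I = V/|Z| = 729.0 mA
V_R = I·|Z_R| = 0.7290 × 92.00 = 67.07 V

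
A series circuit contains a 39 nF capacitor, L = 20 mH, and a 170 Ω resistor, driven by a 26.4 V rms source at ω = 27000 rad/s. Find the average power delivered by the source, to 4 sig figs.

X_L = ωL = 540.0 Ω
X_C = 1/(ωC) = 949.7 Ω
Net reactance X = X_L − X_C = -409.7 Ω
Z = 170.0 − j409.7 Ω
|Z| = √(170.0² + 409.7²) = 443.5 Ω
∠Z = arctan(-409.7/170.0) = -67.46°
I = V/|Z| = 59.52 mA
P = VI cos φ = 26.4 × 0.05952 × cos(-67.46°) = 602.3 mW

602.3 mW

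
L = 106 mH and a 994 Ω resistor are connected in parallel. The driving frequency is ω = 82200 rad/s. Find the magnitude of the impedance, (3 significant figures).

988 Ω

X_L = ωL = 8710 Ω
Parallel: admittances add. Y = 1/R + 1/(jωL)
Y = (0.00101 − j0.000115) S
|Y| = 0.00101 S → |Z| = 1/|Y| = 988 Ω, ∠Z = −∠Y = 6.51°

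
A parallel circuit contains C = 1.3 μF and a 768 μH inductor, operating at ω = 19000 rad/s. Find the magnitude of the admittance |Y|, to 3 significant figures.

43.8 mS

X_L = ωL = 14.6 Ω
X_C = 1/(ωC) = 40.5 Ω
Parallel: admittances add. Y = 1/(jωL) + jωC
Y = (0 − j0.0438) S
|Y| = 0.0438 S → |Z| = 1/|Y| = 22.8 Ω, ∠Z = −∠Y = 90.0°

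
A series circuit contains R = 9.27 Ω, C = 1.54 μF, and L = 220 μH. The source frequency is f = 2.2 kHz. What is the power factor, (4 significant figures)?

0.2064

ω = 2πf = 13820 rad/s
X_L = ωL = 3.041 Ω
X_C = 1/(ωC) = 46.98 Ω
Net reactance X = X_L − X_C = -43.94 Ω
Z = 9.270 − j43.94 Ω
|Z| = √(9.270² + 43.94²) = 44.90 Ω
∠Z = arctan(-43.94/9.270) = -78.09°
cos φ = cos(-78.09°) = 0.2064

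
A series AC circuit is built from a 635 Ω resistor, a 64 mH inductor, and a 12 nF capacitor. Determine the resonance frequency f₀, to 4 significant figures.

ω₀ = 1/√(LC) = 1/√(0.064 × 1.2e-08) = 36080 rad/s
f₀ = ω₀/(2π) = 5.743 kHz

5.743 kHz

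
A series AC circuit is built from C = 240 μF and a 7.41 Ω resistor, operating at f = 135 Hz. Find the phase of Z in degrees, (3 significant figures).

ω = 2πf = 848.2 rad/s
X_C = 1/(ωC) = 4.91 Ω
Z = 7.41 − j4.91 Ω
|Z| = √(7.41² + 4.91²) = 8.89 Ω
∠Z = arctan(-4.91/7.41) = -33.5°

-33.5°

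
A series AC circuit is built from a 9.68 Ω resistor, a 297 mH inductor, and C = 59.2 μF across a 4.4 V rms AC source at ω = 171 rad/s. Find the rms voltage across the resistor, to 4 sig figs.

X_L = ωL = 50.79 Ω
X_C = 1/(ωC) = 98.78 Ω
Net reactance X = X_L − X_C = -48.00 Ω
Z = 9.680 − j48.00 Ω
|Z| = √(9.680² + 48.00²) = 48.96 Ω
I = V/|Z| = 89.86 mA
V_R = I·|Z_R| = 0.08986 × 9.680 = 0.8699 V

0.8699 V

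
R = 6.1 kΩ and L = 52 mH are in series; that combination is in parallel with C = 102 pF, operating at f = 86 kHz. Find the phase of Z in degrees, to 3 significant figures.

-70.8°

ω = 2πf = 540400 rad/s
X_L = ωL = 28100 Ω
X_C = 1/(ωC) = 18100 Ω
Branch 1 (R+jX_L): Z₁ = 6100 + j28100 Ω, |Z₁| = 28800 Ω
Branch 2 (−jX_C): Z₂ = −j18100 Ω
Parallel: Z = Z₁Z₂/(Z₁+Z₂), |Z| = 44700 Ω, ∠Z = -70.8°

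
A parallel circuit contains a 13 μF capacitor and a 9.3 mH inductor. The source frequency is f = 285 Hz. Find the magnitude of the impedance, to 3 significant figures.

ω = 2πf = 1791 rad/s
X_L = ωL = 16.7 Ω
X_C = 1/(ωC) = 43.0 Ω
Parallel: admittances add. Y = 1/(jωL) + jωC
Y = (0 − j0.0368) S
|Y| = 0.0368 S → |Z| = 1/|Y| = 27.2 Ω, ∠Z = −∠Y = 90.0°

27.2 Ω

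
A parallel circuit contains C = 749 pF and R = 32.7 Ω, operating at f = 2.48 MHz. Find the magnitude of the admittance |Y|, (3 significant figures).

32.7 mS

ω = 2πf = 1.558e+07 rad/s
X_C = 1/(ωC) = 85.7 Ω
Parallel: admittances add. Y = 1/R + jωC
Y = (0.0306 + j0.0117) S
|Y| = 0.0327 S → |Z| = 1/|Y| = 30.6 Ω, ∠Z = −∠Y = -20.9°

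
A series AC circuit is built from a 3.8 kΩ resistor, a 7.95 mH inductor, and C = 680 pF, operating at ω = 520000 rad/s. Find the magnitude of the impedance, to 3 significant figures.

4020 Ω

X_L = ωL = 4130 Ω
X_C = 1/(ωC) = 2830 Ω
Net reactance X = X_L − X_C = 1310 Ω
Z = 3800 + j1310 Ω
|Z| = √(3800² + 1310²) = 4020 Ω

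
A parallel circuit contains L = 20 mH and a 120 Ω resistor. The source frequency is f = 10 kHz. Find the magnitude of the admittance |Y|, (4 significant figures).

ω = 2πf = 62830 rad/s
X_L = ωL = 1257 Ω
Parallel: admittances add. Y = 1/R + 1/(jωL)
Y = (0.008333 − j0.0007958) S
|Y| = 0.008371 S → |Z| = 1/|Y| = 119.5 Ω, ∠Z = −∠Y = 5.455°

8.371 mS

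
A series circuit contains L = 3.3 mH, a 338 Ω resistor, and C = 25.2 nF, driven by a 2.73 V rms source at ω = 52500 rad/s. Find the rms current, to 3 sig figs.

X_L = ωL = 173 Ω
X_C = 1/(ωC) = 756 Ω
Net reactance X = X_L − X_C = -583 Ω
Z = 338 − j583 Ω
|Z| = √(338² + 583²) = 674 Ω
I = V/|Z| = 2.73/674 = 4.05 mA

4.05 mA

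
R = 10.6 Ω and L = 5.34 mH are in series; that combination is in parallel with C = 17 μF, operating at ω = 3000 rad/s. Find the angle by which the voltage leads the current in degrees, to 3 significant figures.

X_L = ωL = 16.0 Ω
X_C = 1/(ωC) = 19.6 Ω
Branch 1 (R+jX_L): Z₁ = 10.6 + j16.0 Ω, |Z₁| = 19.2 Ω
Branch 2 (−jX_C): Z₂ = −j19.6 Ω
Parallel: Z = Z₁Z₂/(Z₁+Z₂), |Z| = 33.7 Ω, ∠Z = -14.8°

-14.8°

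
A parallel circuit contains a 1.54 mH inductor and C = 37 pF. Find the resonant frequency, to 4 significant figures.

ω₀ = 1/√(LC) = 1/√(0.00154 × 3.7e-11) = 4.189e+06 rad/s
f₀ = ω₀/(2π) = 666.7 kHz

666.7 kHz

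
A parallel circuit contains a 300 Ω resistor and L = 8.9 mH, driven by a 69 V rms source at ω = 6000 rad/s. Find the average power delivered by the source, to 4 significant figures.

X_L = ωL = 53.40 Ω
Parallel: admittances add. Y = 1/R + 1/(jωL)
Y = (0.003333 − j0.01873) S
|Y| = 0.01902 S → |Z| = 1/|Y| = 52.57 Ω, ∠Z = −∠Y = 79.91°
I = V/|Z| = 1.312 A
P = VI cos φ = 69 × 1.312 × cos(79.91°) = 15.87 W

15.87 W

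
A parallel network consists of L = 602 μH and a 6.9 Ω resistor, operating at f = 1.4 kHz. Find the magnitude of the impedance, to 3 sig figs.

4.20 Ω

ω = 2πf = 8796 rad/s
X_L = ωL = 5.30 Ω
Parallel: admittances add. Y = 1/R + 1/(jωL)
Y = (0.145 − j0.189) S
|Y| = 0.238 S → |Z| = 1/|Y| = 4.20 Ω, ∠Z = −∠Y = 52.5°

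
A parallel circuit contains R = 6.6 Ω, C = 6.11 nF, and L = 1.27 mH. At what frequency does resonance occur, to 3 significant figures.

57.1 kHz

ω₀ = 1/√(LC) = 1/√(0.00127 × 6.11e-09) = 359000 rad/s
f₀ = ω₀/(2π) = 57.1 kHz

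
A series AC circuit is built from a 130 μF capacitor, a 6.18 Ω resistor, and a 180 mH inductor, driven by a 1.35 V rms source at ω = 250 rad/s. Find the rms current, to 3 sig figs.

87.0 mA

X_L = ωL = 45.0 Ω
X_C = 1/(ωC) = 30.8 Ω
Net reactance X = X_L − X_C = 14.2 Ω
Z = 6.18 + j14.2 Ω
|Z| = √(6.18² + 14.2²) = 15.5 Ω
I = V/|Z| = 1.35/15.5 = 87.0 mA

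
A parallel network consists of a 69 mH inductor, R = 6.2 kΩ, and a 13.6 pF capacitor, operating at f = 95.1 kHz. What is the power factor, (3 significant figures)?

ω = 2πf = 597500 rad/s
X_L = ωL = 41200 Ω
X_C = 1/(ωC) = 123000 Ω
Parallel: admittances add. Y = 1/R + 1/(jωL) + jωC
Y = (0.000161 − j1.61e-05) S
|Y| = 0.000162 S → |Z| = 1/|Y| = 6170 Ω, ∠Z = −∠Y = 5.71°
cos φ = cos(5.71°) = 0.995

0.995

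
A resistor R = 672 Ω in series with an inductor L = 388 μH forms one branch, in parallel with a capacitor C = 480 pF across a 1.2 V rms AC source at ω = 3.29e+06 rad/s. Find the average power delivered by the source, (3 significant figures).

465 μW

X_L = ωL = 1280 Ω
X_C = 1/(ωC) = 633 Ω
Branch 1 (R+jX_L): Z₁ = 672 + j1280 Ω, |Z₁| = 1440 Ω
Branch 2 (−jX_C): Z₂ = −j633 Ω
Parallel: Z = Z₁Z₂/(Z₁+Z₂), |Z| = 982 Ω, ∠Z = -71.5°
I = V/|Z| = 1.22 mA
P = VI cos φ = 1.2 × 0.00122 × cos(-71.5°) = 465 μW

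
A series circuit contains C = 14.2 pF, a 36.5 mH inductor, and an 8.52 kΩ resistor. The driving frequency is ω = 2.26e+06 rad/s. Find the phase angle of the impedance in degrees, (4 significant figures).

80.58°

X_L = ωL = 82490 Ω
X_C = 1/(ωC) = 31160 Ω
Net reactance X = X_L − X_C = 51330 Ω
Z = 8520 + j51330 Ω
|Z| = √(8520² + 51330²) = 52030 Ω
∠Z = arctan(51330/8520) = 80.58°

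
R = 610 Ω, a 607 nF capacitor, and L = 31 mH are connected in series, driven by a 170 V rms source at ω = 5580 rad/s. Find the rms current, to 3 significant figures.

X_L = ωL = 173 Ω
X_C = 1/(ωC) = 295 Ω
Net reactance X = X_L − X_C = -122 Ω
Z = 610 − j122 Ω
|Z| = √(610² + 122²) = 622 Ω
I = V/|Z| = 170/622 = 273 mA

273 mA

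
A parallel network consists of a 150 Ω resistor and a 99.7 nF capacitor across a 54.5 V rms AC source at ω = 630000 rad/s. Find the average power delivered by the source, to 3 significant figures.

X_C = 1/(ωC) = 15.9 Ω
Parallel: admittances add. Y = 1/R + jωC
Y = (0.00667 + j0.0628) S
|Y| = 0.0632 S → |Z| = 1/|Y| = 15.8 Ω, ∠Z = −∠Y = -83.9°
I = V/|Z| = 3.44 A
P = VI cos φ = 54.5 × 3.44 × cos(-83.9°) = 19.8 W

19.8 W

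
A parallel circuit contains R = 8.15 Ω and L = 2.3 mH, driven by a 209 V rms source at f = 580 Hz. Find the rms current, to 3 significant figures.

35.8 A

ω = 2πf = 3644 rad/s
X_L = ωL = 8.38 Ω
Parallel: admittances add. Y = 1/R + 1/(jωL)
Y = (0.123 − j0.119) S
|Y| = 0.171 S → |Z| = 1/|Y| = 5.84 Ω, ∠Z = −∠Y = 44.2°
I = V/|Z| = 209/5.84 = 35.8 A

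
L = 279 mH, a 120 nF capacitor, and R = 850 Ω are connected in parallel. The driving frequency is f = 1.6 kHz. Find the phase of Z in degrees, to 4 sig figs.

ω = 2πf = 10050 rad/s
X_L = ωL = 2805 Ω
X_C = 1/(ωC) = 828.9 Ω
Parallel: admittances add. Y = 1/R + 1/(jωL) + jωC
Y = (0.001176 + j0.0008498) S
|Y| = 0.001451 S → |Z| = 1/|Y| = 689.0 Ω, ∠Z = −∠Y = -35.84°

-35.84°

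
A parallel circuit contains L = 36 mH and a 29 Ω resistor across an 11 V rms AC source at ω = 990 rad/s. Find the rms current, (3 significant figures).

X_L = ωL = 35.6 Ω
Parallel: admittances add. Y = 1/R + 1/(jωL)
Y = (0.0345 − j0.0281) S
|Y| = 0.0445 S → |Z| = 1/|Y| = 22.5 Ω, ∠Z = −∠Y = 39.1°
I = V/|Z| = 11/22.5 = 489 mA

489 mA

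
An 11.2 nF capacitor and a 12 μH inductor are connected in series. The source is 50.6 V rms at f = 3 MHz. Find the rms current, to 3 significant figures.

ω = 2πf = 1.885e+07 rad/s
X_L = ωL = 226 Ω
X_C = 1/(ωC) = 4.74 Ω
Net reactance X = X_L − X_C = 221 Ω
Z = j221 Ω
|Z| = √(0² + 221²) = 221 Ω
I = V/|Z| = 50.6/221 = 228 mA

228 mA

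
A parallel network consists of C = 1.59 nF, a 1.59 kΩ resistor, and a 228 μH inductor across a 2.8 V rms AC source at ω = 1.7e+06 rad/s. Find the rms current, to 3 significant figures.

1.79 mA

X_L = ωL = 388 Ω
X_C = 1/(ωC) = 370 Ω
Parallel: admittances add. Y = 1/R + 1/(jωL) + jωC
Y = (0.000629 + j0.000123) S
|Y| = 0.000641 S → |Z| = 1/|Y| = 1560 Ω, ∠Z = −∠Y = -11.1°
I = V/|Z| = 2.8/1560 = 1.79 mA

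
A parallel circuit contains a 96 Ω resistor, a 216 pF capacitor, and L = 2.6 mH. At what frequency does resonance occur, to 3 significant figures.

ω₀ = 1/√(LC) = 1/√(0.0026 × 2.16e-10) = 1.334e+06 rad/s
f₀ = ω₀/(2π) = 212 kHz

212 kHz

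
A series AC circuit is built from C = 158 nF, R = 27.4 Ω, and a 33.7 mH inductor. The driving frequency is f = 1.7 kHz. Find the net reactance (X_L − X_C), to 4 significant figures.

ω = 2πf = 10680 rad/s
X_L = ωL = 360.0 Ω
X_C = 1/(ωC) = 592.5 Ω
X = 360.0 − 592.5 = -232.6 Ω

-232.6 Ω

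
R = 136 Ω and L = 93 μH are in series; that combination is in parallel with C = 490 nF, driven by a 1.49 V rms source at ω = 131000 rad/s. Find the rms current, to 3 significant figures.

95.3 mA

X_L = ωL = 12.2 Ω
X_C = 1/(ωC) = 15.6 Ω
Branch 1 (R+jX_L): Z₁ = 136 + j12.2 Ω, |Z₁| = 137 Ω
Branch 2 (−jX_C): Z₂ = −j15.6 Ω
Parallel: Z = Z₁Z₂/(Z₁+Z₂), |Z| = 15.6 Ω, ∠Z = -83.5°
I = V/|Z| = 1.49/15.6 = 95.3 mA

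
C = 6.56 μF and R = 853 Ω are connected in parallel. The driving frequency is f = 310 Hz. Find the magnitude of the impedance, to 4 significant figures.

77.94 Ω

ω = 2πf = 1948 rad/s
X_C = 1/(ωC) = 78.26 Ω
Parallel: admittances add. Y = 1/R + jωC
Y = (0.001172 + j0.01278) S
|Y| = 0.01283 S → |Z| = 1/|Y| = 77.94 Ω, ∠Z = −∠Y = -84.76°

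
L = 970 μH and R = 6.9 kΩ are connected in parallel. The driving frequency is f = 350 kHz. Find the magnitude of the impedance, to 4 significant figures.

ω = 2πf = 2.199e+06 rad/s
X_L = ωL = 2133 Ω
Parallel: admittances add. Y = 1/R + 1/(jωL)
Y = (0.0001449 − j0.0004688) S
|Y| = 0.0004907 S → |Z| = 1/|Y| = 2038 Ω, ∠Z = −∠Y = 72.82°

2038 Ω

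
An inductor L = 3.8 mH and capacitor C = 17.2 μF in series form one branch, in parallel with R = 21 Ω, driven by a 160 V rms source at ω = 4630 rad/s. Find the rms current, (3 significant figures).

X_L = ωL = 17.6 Ω
X_C = 1/(ωC) = 12.6 Ω
Branch 1: Z₁ = R = 21.0 Ω
Branch 2 (series LC): Z₂ = j(X_L − X_C) = j5.04 Ω
Parallel: Z = Z₁Z₂/(Z₁+Z₂), |Z| = 4.90 Ω, ∠Z = 76.5°
I = V/|Z| = 160/4.90 = 32.7 A

32.7 A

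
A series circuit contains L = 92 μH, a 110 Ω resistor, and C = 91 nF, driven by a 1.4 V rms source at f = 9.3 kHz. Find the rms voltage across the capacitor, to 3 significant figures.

1.23 V

ω = 2πf = 58430 rad/s
X_L = ωL = 5.38 Ω
X_C = 1/(ωC) = 188 Ω
Net reactance X = X_L − X_C = -183 Ω
Z = 110 − j183 Ω
|Z| = √(110² + 183²) = 213 Ω
I = V/|Z| = 6.57 mA
V_C = I·|Z_C| = 0.00657 × 188 = 1.23 V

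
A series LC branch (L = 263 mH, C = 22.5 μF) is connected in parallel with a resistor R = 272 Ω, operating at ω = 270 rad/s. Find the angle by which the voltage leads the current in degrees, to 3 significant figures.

-71.0°

X_L = ωL = 71.0 Ω
X_C = 1/(ωC) = 165 Ω
Branch 1: Z₁ = R = 272 Ω
Branch 2 (series LC): Z₂ = j(X_L − X_C) = −j93.6 Ω
Parallel: Z = Z₁Z₂/(Z₁+Z₂), |Z| = 88.5 Ω, ∠Z = -71.0°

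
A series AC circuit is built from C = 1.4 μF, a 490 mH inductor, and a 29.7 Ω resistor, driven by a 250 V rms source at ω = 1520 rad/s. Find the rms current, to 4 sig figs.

X_L = ωL = 744.8 Ω
X_C = 1/(ωC) = 469.9 Ω
Net reactance X = X_L − X_C = 274.9 Ω
Z = 29.70 + j274.9 Ω
|Z| = √(29.70² + 274.9²) = 276.5 Ω
I = V/|Z| = 250/276.5 = 904.2 mA

904.2 mA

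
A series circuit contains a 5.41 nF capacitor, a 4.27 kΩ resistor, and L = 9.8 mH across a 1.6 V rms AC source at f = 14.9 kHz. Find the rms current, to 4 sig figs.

363.7 μA

ω = 2πf = 93620 rad/s
X_L = ωL = 917.5 Ω
X_C = 1/(ωC) = 1974 Ω
Net reactance X = X_L − X_C = -1057 Ω
Z = 4270 − j1057 Ω
|Z| = √(4270² + 1057²) = 4399 Ω
I = V/|Z| = 1.6/4399 = 363.7 μA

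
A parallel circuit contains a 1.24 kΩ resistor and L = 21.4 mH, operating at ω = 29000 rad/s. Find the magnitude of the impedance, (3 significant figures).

555 Ω

X_L = ωL = 621 Ω
Parallel: admittances add. Y = 1/R + 1/(jωL)
Y = (0.000806 − j0.00161) S
|Y| = 0.00180 S → |Z| = 1/|Y| = 555 Ω, ∠Z = −∠Y = 63.4°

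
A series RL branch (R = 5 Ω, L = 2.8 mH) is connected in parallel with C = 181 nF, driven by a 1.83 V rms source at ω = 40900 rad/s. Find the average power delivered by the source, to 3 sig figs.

X_L = ωL = 115 Ω
X_C = 1/(ωC) = 135 Ω
Branch 1 (R+jX_L): Z₁ = 5.00 + j115 Ω, |Z₁| = 115 Ω
Branch 2 (−jX_C): Z₂ = −j135 Ω
Parallel: Z = Z₁Z₂/(Z₁+Z₂), |Z| = 732 Ω, ∠Z = 73.8°
I = V/|Z| = 2.50 mA
P = VI cos φ = 1.83 × 0.00250 × cos(73.8°) = 1.27 mW

1.27 mW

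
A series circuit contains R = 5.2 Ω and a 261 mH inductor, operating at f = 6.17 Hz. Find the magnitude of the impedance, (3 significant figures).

ω = 2πf = 38.77 rad/s
X_L = ωL = 10.1 Ω
Z = 5.20 + j10.1 Ω
|Z| = √(5.20² + 10.1²) = 11.4 Ω

11.4 Ω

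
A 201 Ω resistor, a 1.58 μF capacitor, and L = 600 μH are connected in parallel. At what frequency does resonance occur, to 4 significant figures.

5.169 kHz

ω₀ = 1/√(LC) = 1/√(0.0006 × 1.58e-06) = 32480 rad/s
f₀ = ω₀/(2π) = 5.169 kHz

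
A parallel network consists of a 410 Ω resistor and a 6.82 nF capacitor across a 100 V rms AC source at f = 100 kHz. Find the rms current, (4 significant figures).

ω = 2πf = 628300 rad/s
X_C = 1/(ωC) = 233.4 Ω
Parallel: admittances add. Y = 1/R + jωC
Y = (0.002439 + j0.004285) S
|Y| = 0.004931 S → |Z| = 1/|Y| = 202.8 Ω, ∠Z = −∠Y = -60.35°
I = V/|Z| = 100/202.8 = 493.1 mA

493.1 mA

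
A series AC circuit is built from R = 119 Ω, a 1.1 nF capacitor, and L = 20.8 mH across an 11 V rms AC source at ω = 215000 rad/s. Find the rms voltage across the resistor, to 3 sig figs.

4.83 V

X_L = ωL = 4470 Ω
X_C = 1/(ωC) = 4230 Ω
Net reactance X = X_L − X_C = 244 Ω
Z = 119 + j244 Ω
|Z| = √(119² + 244²) = 271 Ω
I = V/|Z| = 40.6 mA
V_R = I·|Z_R| = 0.0406 × 119 = 4.83 V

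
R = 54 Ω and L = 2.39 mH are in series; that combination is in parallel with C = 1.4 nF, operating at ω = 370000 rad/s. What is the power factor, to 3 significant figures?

0.112

X_L = ωL = 884 Ω
X_C = 1/(ωC) = 1930 Ω
Branch 1 (R+jX_L): Z₁ = 54.0 + j884 Ω, |Z₁| = 886 Ω
Branch 2 (−jX_C): Z₂ = −j1930 Ω
Parallel: Z = Z₁Z₂/(Z₁+Z₂), |Z| = 1630 Ω, ∠Z = 83.6°
cos φ = cos(83.6°) = 0.112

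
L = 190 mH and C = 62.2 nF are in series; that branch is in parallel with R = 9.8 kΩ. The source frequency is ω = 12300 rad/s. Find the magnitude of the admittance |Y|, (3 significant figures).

X_L = ωL = 2340 Ω
X_C = 1/(ωC) = 1310 Ω
Branch 1: Z₁ = R = 9800 Ω
Branch 2 (series LC): Z₂ = j(X_L − X_C) = j1030 Ω
Parallel: Z = Z₁Z₂/(Z₁+Z₂), |Z| = 1020 Ω, ∠Z = 84.0°
|Y| = 1/|Z| = 976 μS

976 μS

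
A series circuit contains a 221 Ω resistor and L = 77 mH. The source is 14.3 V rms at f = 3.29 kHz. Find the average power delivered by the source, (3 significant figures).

ω = 2πf = 20670 rad/s
X_L = ωL = 1590 Ω
Z = 221 + j1590 Ω
|Z| = √(221² + 1590²) = 1610 Ω
∠Z = arctan(1590/221) = 82.1°
I = V/|Z| = 8.90 mA
P = VI cos φ = 14.3 × 0.00890 × cos(82.1°) = 17.5 mW

17.5 mW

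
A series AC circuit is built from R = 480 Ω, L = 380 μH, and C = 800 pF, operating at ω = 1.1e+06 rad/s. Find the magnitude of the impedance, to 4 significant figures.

864.0 Ω

X_L = ωL = 418.0 Ω
X_C = 1/(ωC) = 1136 Ω
Net reactance X = X_L − X_C = -718.4 Ω
Z = 480.0 − j718.4 Ω
|Z| = √(480.0² + 718.4²) = 864.0 Ω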